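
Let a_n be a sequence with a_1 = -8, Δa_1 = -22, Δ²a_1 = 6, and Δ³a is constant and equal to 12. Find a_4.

Build the table forward from the leading diagonal:
Third differences: 12  12  12  12
Second differences: 6  18  30  42
First differences: -22  -16  2  32
a: -8  -30  -46  -44

-44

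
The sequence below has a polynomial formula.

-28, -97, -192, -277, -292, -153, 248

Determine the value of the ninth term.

2388

-69, -95, -85, -15, 139, 401
-26, 10, 70, 154, 262
36, 60, 84, 108
24, 24, 24
The fourth differences are constant (24).
108 + 24 = 132;  262 + 132 = 394;  401 + 394 = 795;  248 + 795 = 1043
132 + 24 = 156;  394 + 156 = 550;  795 + 550 = 1345;  1043 + 1345 = 2388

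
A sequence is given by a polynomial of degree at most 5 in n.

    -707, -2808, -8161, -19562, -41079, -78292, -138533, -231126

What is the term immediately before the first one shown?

-94

D1: -2101  -5353  -11401  -21517  -37213  -60241  -92593
D2: -3252  -6048  -10116  -15696  -23028  -32352
D3: -2796  -4068  -5580  -7332  -9324
D4: -1272  -1512  -1752  -1992
D5: -240  -240  -240
The fifth differences are constant at -240.
Work back: -1272 + 240 = -1032;  -2796 + 1032 = -1764;  -3252 + 1764 = -1488;  -2101 + 1488 = -613;  -707 + 613 = -94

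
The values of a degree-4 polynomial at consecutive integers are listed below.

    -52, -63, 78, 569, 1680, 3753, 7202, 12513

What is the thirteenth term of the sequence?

Δ: -11, 141, 491, 1111, 2073, 3449, 5311
Δ²: 152, 350, 620, 962, 1376, 1862
Δ³: 198, 270, 342, 414, 486
Δ⁴: 72, 72, 72, 72
Fourth differences constant at 72.
486 + 72 = 558;  1862 + 558 = 2420;  5311 + 2420 = 7731;  12513 + 7731 = 20244
558 + 72 = 630;  2420 + 630 = 3050;  7731 + 3050 = 10781;  20244 + 10781 = 31025
630 + 72 = 702;  3050 + 702 = 3752;  10781 + 3752 = 14533;  31025 + 14533 = 45558
702 + 72 = 774;  3752 + 774 = 4526;  14533 + 4526 = 19059;  45558 + 19059 = 64617
774 + 72 = 846;  4526 + 846 = 5372;  19059 + 5372 = 24431;  64617 + 24431 = 89048

89048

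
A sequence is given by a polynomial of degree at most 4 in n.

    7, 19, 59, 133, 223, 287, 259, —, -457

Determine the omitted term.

49

Using the first 7 terms:
D1: 12, 40, 74, 90, 64, -28
D2: 28, 34, 16, -26, -92
D3: 6, -18, -42, -66
D4: -24, -24, -24
Constant fourth difference = -24.
Extend forward: -66 − 24 = -90;  -92 − 90 = -182;  -28 − 182 = -210;  259 − 210 = 49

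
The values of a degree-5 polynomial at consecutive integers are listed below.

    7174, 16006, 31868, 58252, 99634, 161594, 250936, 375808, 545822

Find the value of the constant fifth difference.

Δ: 8832, 15862, 26384, 41382, 61960, 89342, 124872, 170014
Δ²: 7030, 10522, 14998, 20578, 27382, 35530, 45142
Δ³: 3492, 4476, 5580, 6804, 8148, 9612
Δ⁴: 984, 1104, 1224, 1344, 1464
Δ⁵: 120, 120, 120, 120

120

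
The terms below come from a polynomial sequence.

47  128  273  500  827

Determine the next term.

1272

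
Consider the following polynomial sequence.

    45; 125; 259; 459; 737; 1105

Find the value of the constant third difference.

12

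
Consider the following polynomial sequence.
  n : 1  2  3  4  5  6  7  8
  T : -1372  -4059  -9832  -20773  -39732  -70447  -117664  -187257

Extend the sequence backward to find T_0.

D1: -2687, -5773, -10941, -18959, -30715, -47217, -69593
D2: -3086, -5168, -8018, -11756, -16502, -22376
D3: -2082, -2850, -3738, -4746, -5874
D4: -768, -888, -1008, -1128
D5: -120, -120, -120
The fifth differences are constant at -120.
Work back: -768 + 120 = -648;  -2082 + 648 = -1434;  -3086 + 1434 = -1652;  -2687 + 1652 = -1035;  -1372 + 1035 = -337

-337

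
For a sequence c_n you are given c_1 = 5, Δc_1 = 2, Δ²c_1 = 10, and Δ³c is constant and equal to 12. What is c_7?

407

Build the table forward from the leading diagonal:
D3: 12, 12, 12, 12, 12, 12, 12
D2: 10, 22, 34, 46, 58, 70, 82
D1: 2, 12, 34, 68, 114, 172, 242
c: 5, 7, 19, 53, 121, 235, 407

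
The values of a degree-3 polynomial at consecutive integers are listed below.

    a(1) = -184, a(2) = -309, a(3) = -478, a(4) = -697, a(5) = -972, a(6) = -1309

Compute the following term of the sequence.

Δ: -125  -169  -219  -275  -337
Δ²: -44  -50  -56  -62
Δ³: -6  -6  -6
Third differences constant at -6.
-62 − 6 = -68;  -337 − 68 = -405;  -1309 − 405 = -1714

-1714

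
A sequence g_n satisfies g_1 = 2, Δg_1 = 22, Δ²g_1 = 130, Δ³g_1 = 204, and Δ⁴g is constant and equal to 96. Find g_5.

1782

Build the table forward from the leading diagonal:
Fourth differences: 96, 96, 96, 96, 96
Third differences: 204, 300, 396, 492, 588
Second differences: 130, 334, 634, 1030, 1522
First differences: 22, 152, 486, 1120, 2150
g: 2, 24, 176, 662, 1782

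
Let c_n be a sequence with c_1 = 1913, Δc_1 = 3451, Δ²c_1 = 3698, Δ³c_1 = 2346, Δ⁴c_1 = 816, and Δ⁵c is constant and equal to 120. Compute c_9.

Build the table forward from the leading diagonal:
Δ⁵: 120  120  120  120  120  120  120  120  120
Δ⁴: 816  936  1056  1176  1296  1416  1536  1656  1776
Δ³: 2346  3162  4098  5154  6330  7626  9042  10578  12234
Δ²: 3698  6044  9206  13304  18458  24788  32414  41456  52034
Δ: 3451  7149  13193  22399  35703  54161  78949  111363  152819
c: 1913  5364  12513  25706  48105  83808  137969  216918  328281

328281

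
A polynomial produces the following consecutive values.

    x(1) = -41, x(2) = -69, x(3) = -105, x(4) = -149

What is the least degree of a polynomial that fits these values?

2

D1: -28, -36, -44
D2: -8, -8
The second differences are constant, so the polynomial has degree 2.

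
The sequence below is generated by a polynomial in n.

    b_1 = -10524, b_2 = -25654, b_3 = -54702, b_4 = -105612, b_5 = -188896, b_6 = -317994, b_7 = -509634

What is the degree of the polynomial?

D1: -15130, -29048, -50910, -83284, -129098, -191640
D2: -13918, -21862, -32374, -45814, -62542
D3: -7944, -10512, -13440, -16728
D4: -2568, -2928, -3288
D5: -360, -360
The fifth differences are constant, so the polynomial has degree 5.

5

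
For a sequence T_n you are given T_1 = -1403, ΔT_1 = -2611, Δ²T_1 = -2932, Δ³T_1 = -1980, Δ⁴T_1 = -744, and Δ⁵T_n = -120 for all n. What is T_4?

-20012

Build the table forward from the leading diagonal:
Δ⁵: -120  -120  -120  -120
Δ⁴: -744  -864  -984  -1104
Δ³: -1980  -2724  -3588  -4572
Δ²: -2932  -4912  -7636  -11224
Δ: -2611  -5543  -10455  -18091
T: -1403  -4014  -9557  -20012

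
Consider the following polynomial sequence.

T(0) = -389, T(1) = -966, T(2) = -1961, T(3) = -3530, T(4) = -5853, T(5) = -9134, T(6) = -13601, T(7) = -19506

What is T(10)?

-577  -995  -1569  -2323  -3281  -4467  -5905
-418  -574  -754  -958  -1186  -1438
-156  -180  -204  -228  -252
-24  -24  -24  -24
Fourth differences constant at -24.
-252 − 24 = -276;  -1438 − 276 = -1714;  -5905 − 1714 = -7619;  -19506 − 7619 = -27125
-276 − 24 = -300;  -1714 − 300 = -2014;  -7619 − 2014 = -9633;  -27125 − 9633 = -36758
-300 − 24 = -324;  -2014 − 324 = -2338;  -9633 − 2338 = -11971;  -36758 − 11971 = -48729

-48729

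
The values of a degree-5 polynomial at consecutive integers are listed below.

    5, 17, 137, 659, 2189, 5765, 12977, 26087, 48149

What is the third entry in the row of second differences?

D1: 12, 120, 522, 1530, 3576, 7212, 13110, 22062
D2: 108, 402, 1008, 2046, 3636, 5898, 8952
D3: 294, 606, 1038, 1590, 2262, 3054
D4: 312, 432, 552, 672, 792
D5: 120, 120, 120, 120

1008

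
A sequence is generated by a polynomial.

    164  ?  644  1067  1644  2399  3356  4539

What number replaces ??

351

Using the last 6 terms:
D1: 423, 577, 755, 957, 1183
D2: 154, 178, 202, 226
D3: 24, 24, 24
Constant third difference = 24.
Extend backward: 154 − 24 = 130;  423 − 130 = 293;  644 − 293 = 351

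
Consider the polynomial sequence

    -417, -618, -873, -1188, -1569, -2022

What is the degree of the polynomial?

3

First differences: -201, -255, -315, -381, -453
Second differences: -54, -60, -66, -72
Third differences: -6, -6, -6
The third differences are constant, so the polynomial has degree 3.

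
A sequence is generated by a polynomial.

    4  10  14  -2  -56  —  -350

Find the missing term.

-166

Using the first 5 terms:
D1: 6, 4, -16, -54
D2: -2, -20, -38
D3: -18, -18
Constant third difference = -18.
Extend forward: -38 − 18 = -56;  -54 − 56 = -110;  -56 − 110 = -166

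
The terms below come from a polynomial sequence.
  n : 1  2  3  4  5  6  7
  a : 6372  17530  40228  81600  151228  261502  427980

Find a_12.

2915080

D1: 11158, 22698, 41372, 69628, 110274, 166478
D2: 11540, 18674, 28256, 40646, 56204
D3: 7134, 9582, 12390, 15558
D4: 2448, 2808, 3168
D5: 360, 360
Constant fifth difference = 360, so extend:
3168 + 360 = 3528;  15558 + 3528 = 19086;  56204 + 19086 = 75290;  166478 + 75290 = 241768;  427980 + 241768 = 669748
3528 + 360 = 3888;  19086 + 3888 = 22974;  75290 + 22974 = 98264;  241768 + 98264 = 340032;  669748 + 340032 = 1009780
3888 + 360 = 4248;  22974 + 4248 = 27222;  98264 + 27222 = 125486;  340032 + 125486 = 465518;  1009780 + 465518 = 1475298
4248 + 360 = 4608;  27222 + 4608 = 31830;  125486 + 31830 = 157316;  465518 + 157316 = 622834;  1475298 + 622834 = 2098132
4608 + 360 = 4968;  31830 + 4968 = 36798;  157316 + 36798 = 194114;  622834 + 194114 = 816948;  2098132 + 816948 = 2915080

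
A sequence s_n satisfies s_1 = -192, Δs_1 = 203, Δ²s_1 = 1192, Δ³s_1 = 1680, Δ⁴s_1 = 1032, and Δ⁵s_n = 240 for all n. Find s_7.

Build the table forward from the leading diagonal:
D5: 240, 240, 240, 240, 240, 240, 240
D4: 1032, 1272, 1512, 1752, 1992, 2232, 2472
D3: 1680, 2712, 3984, 5496, 7248, 9240, 11472
D2: 1192, 2872, 5584, 9568, 15064, 22312, 31552
D1: 203, 1395, 4267, 9851, 19419, 34483, 56795
s: -192, 11, 1406, 5673, 15524, 34943, 69426

69426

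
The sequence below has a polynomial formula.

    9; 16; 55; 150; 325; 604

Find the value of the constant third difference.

First differences: 7, 39, 95, 175, 279
Second differences: 32, 56, 80, 104
Third differences: 24, 24, 24

24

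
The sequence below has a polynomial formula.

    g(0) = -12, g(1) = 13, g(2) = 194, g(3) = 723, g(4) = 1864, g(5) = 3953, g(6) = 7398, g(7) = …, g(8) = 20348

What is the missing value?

Using the first 7 terms:
First differences: 25, 181, 529, 1141, 2089, 3445
Second differences: 156, 348, 612, 948, 1356
Third differences: 192, 264, 336, 408
Fourth differences: 72, 72, 72
Constant fourth difference = 72.
Extend forward: 408 + 72 = 480;  1356 + 480 = 1836;  3445 + 1836 = 5281;  7398 + 5281 = 12679

12679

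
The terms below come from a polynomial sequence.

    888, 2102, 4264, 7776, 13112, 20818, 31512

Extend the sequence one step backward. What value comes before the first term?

First differences: 1214, 2162, 3512, 5336, 7706, 10694
Second differences: 948, 1350, 1824, 2370, 2988
Third differences: 402, 474, 546, 618
Fourth differences: 72, 72, 72
The fourth differences are constant at 72.
Work back: 402 − 72 = 330;  948 − 330 = 618;  1214 − 618 = 596;  888 − 596 = 292

292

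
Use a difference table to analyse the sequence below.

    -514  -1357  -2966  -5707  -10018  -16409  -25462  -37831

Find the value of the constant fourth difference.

-72

First differences: -843, -1609, -2741, -4311, -6391, -9053, -12369
Second differences: -766, -1132, -1570, -2080, -2662, -3316
Third differences: -366, -438, -510, -582, -654
Fourth differences: -72, -72, -72, -72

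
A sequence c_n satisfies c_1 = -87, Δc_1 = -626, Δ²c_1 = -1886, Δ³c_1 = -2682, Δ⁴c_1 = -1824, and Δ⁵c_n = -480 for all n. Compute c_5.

-26459

Build the table forward from the leading diagonal:
Δ⁵: -480  -480  -480  -480  -480
Δ⁴: -1824  -2304  -2784  -3264  -3744
Δ³: -2682  -4506  -6810  -9594  -12858
Δ²: -1886  -4568  -9074  -15884  -25478
Δ: -626  -2512  -7080  -16154  -32038
c: -87  -713  -3225  -10305  -26459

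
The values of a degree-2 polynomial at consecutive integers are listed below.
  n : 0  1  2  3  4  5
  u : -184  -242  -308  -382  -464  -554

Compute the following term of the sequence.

-652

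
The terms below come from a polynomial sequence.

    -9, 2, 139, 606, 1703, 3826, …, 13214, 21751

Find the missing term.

Using the first 6 terms:
11, 137, 467, 1097, 2123
126, 330, 630, 1026
204, 300, 396
96, 96
Constant fourth difference = 96.
Extend forward: 396 + 96 = 492;  1026 + 492 = 1518;  2123 + 1518 = 3641;  3826 + 3641 = 7467

7467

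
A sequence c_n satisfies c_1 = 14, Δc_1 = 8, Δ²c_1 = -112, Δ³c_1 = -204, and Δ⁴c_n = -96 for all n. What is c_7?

-7138

Build the table forward from the leading diagonal:
D4: -96  -96  -96  -96  -96  -96  -96
D3: -204  -300  -396  -492  -588  -684  -780
D2: -112  -316  -616  -1012  -1504  -2092  -2776
D1: 8  -104  -420  -1036  -2048  -3552  -5644
c: 14  22  -82  -502  -1538  -3586  -7138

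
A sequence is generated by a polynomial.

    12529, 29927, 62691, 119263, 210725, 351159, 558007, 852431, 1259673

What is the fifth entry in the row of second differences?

66414

D1: 17398, 32764, 56572, 91462, 140434, 206848, 294424, 407242
D2: 15366, 23808, 34890, 48972, 66414, 87576, 112818
D3: 8442, 11082, 14082, 17442, 21162, 25242
D4: 2640, 3000, 3360, 3720, 4080
D5: 360, 360, 360, 360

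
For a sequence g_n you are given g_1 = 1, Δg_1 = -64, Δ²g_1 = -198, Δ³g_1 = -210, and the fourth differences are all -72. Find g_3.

-325

Build the table forward from the leading diagonal:
D4: -72, -72, -72
D3: -210, -282, -354
D2: -198, -408, -690
D1: -64, -262, -670
g: 1, -63, -325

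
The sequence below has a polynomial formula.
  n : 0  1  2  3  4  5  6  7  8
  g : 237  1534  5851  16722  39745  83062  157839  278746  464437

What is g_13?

3356902

D1: 1297 , 4317 , 10871 , 23023 , 43317 , 74777 , 120907 , 185691
D2: 3020 , 6554 , 12152 , 20294 , 31460 , 46130 , 64784
D3: 3534 , 5598 , 8142 , 11166 , 14670 , 18654
D4: 2064 , 2544 , 3024 , 3504 , 3984
D5: 480 , 480 , 480 , 480
The fifth differences are constant (480).
3984 + 480 = 4464;  18654 + 4464 = 23118;  64784 + 23118 = 87902;  185691 + 87902 = 273593;  464437 + 273593 = 738030
4464 + 480 = 4944;  23118 + 4944 = 28062;  87902 + 28062 = 115964;  273593 + 115964 = 389557;  738030 + 389557 = 1127587
4944 + 480 = 5424;  28062 + 5424 = 33486;  115964 + 33486 = 149450;  389557 + 149450 = 539007;  1127587 + 539007 = 1666594
5424 + 480 = 5904;  33486 + 5904 = 39390;  149450 + 39390 = 188840;  539007 + 188840 = 727847;  1666594 + 727847 = 2394441
5904 + 480 = 6384;  39390 + 6384 = 45774;  188840 + 45774 = 234614;  727847 + 234614 = 962461;  2394441 + 962461 = 3356902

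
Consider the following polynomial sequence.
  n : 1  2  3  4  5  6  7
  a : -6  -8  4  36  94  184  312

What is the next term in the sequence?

484

Δ: -2  12  32  58  90  128
Δ²: 14  20  26  32  38
Δ³: 6  6  6  6
The third differences are constant (6).
38 + 6 = 44;  128 + 44 = 172;  312 + 172 = 484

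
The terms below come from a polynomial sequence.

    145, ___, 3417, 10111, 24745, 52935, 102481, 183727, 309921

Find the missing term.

871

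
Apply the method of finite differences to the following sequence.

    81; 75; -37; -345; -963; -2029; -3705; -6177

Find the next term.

-9655

-6  -112  -308  -618  -1066  -1676  -2472
-106  -196  -310  -448  -610  -796
-90  -114  -138  -162  -186
-24  -24  -24  -24
The fourth differences are constant (-24).
-186 − 24 = -210;  -796 − 210 = -1006;  -2472 − 1006 = -3478;  -6177 − 3478 = -9655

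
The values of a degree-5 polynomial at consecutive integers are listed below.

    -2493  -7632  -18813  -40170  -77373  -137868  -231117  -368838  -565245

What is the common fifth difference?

Δ: -5139, -11181, -21357, -37203, -60495, -93249, -137721, -196407
Δ²: -6042, -10176, -15846, -23292, -32754, -44472, -58686
Δ³: -4134, -5670, -7446, -9462, -11718, -14214
Δ⁴: -1536, -1776, -2016, -2256, -2496
Δ⁵: -240, -240, -240, -240

-240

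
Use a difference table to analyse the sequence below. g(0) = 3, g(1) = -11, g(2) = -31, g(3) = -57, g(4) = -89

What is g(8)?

-277

Δ: -14  -20  -26  -32
Δ²: -6  -6  -6
Constant second difference = -6, so extend:
-32 − 6 = -38;  -89 − 38 = -127
-38 − 6 = -44;  -127 − 44 = -171
-44 − 6 = -50;  -171 − 50 = -221
-50 − 6 = -56;  -221 − 56 = -277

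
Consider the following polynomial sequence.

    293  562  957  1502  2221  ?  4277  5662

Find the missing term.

Using the first 5 terms:
Δ: 269, 395, 545, 719
Δ²: 126, 150, 174
Δ³: 24, 24
Constant third difference = 24.
Extend forward: 174 + 24 = 198;  719 + 198 = 917;  2221 + 917 = 3138

3138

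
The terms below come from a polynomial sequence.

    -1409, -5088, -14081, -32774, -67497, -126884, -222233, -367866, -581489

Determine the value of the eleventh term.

D1: -3679 , -8993 , -18693 , -34723 , -59387 , -95349 , -145633 , -213623
D2: -5314 , -9700 , -16030 , -24664 , -35962 , -50284 , -67990
D3: -4386 , -6330 , -8634 , -11298 , -14322 , -17706
D4: -1944 , -2304 , -2664 , -3024 , -3384
D5: -360 , -360 , -360 , -360
The fifth differences are constant (-360).
-3384 − 360 = -3744;  -17706 − 3744 = -21450;  -67990 − 21450 = -89440;  -213623 − 89440 = -303063;  -581489 − 303063 = -884552
-3744 − 360 = -4104;  -21450 − 4104 = -25554;  -89440 − 25554 = -114994;  -303063 − 114994 = -418057;  -884552 − 418057 = -1302609

-1302609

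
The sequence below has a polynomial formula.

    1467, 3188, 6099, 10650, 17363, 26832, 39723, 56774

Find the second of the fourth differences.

First differences: 1721, 2911, 4551, 6713, 9469, 12891, 17051
Second differences: 1190, 1640, 2162, 2756, 3422, 4160
Third differences: 450, 522, 594, 666, 738
Fourth differences: 72, 72, 72, 72

72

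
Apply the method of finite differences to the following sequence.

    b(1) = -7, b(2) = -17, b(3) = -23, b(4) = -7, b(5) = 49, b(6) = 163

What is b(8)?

D1: -10, -6, 16, 56, 114
D2: 4, 22, 40, 58
D3: 18, 18, 18
Third differences constant at 18.
58 + 18 = 76;  114 + 76 = 190;  163 + 190 = 353
76 + 18 = 94;  190 + 94 = 284;  353 + 284 = 637

637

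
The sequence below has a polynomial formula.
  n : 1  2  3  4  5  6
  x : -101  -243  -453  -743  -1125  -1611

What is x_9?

-3813

First differences: -142, -210, -290, -382, -486
Second differences: -68, -80, -92, -104
Third differences: -12, -12, -12
Constant third difference = -12, so extend:
-104 − 12 = -116;  -486 − 116 = -602;  -1611 − 602 = -2213
-116 − 12 = -128;  -602 − 128 = -730;  -2213 − 730 = -2943
-128 − 12 = -140;  -730 − 140 = -870;  -2943 − 870 = -3813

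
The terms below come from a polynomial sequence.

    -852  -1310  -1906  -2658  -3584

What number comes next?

-4702

D1: -458 , -596 , -752 , -926
D2: -138 , -156 , -174
D3: -18 , -18
Third differences constant at -18.
-174 − 18 = -192;  -926 − 192 = -1118;  -3584 − 1118 = -4702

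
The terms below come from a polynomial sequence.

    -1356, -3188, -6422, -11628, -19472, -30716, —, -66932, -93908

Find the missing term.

-46218

Using the first 6 terms:
First differences: -1832  -3234  -5206  -7844  -11244
Second differences: -1402  -1972  -2638  -3400
Third differences: -570  -666  -762
Fourth differences: -96  -96
Constant fourth difference = -96.
Extend forward: -762 − 96 = -858;  -3400 − 858 = -4258;  -11244 − 4258 = -15502;  -30716 − 15502 = -46218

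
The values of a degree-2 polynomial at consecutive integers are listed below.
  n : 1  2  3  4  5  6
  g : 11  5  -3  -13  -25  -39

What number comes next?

-55

-6 , -8 , -10 , -12 , -14
-2 , -2 , -2 , -2
Constant second difference = -2, so extend:
-14 − 2 = -16;  -39 − 16 = -55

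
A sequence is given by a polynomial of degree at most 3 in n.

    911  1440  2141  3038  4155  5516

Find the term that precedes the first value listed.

First differences: 529, 701, 897, 1117, 1361
Second differences: 172, 196, 220, 244
Third differences: 24, 24, 24
The third differences are constant at 24.
Work back: 172 − 24 = 148;  529 − 148 = 381;  911 − 381 = 530

530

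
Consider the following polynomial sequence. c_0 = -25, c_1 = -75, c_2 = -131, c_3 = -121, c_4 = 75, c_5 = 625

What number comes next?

-50, -56, 10, 196, 550
-6, 66, 186, 354
72, 120, 168
48, 48
The fourth differences are constant (48).
168 + 48 = 216;  354 + 216 = 570;  550 + 570 = 1120;  625 + 1120 = 1745

1745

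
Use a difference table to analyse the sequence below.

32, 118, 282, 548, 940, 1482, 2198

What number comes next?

First differences: 86, 164, 266, 392, 542, 716
Second differences: 78, 102, 126, 150, 174
Third differences: 24, 24, 24, 24
Third differences constant at 24.
174 + 24 = 198;  716 + 198 = 914;  2198 + 914 = 3112

3112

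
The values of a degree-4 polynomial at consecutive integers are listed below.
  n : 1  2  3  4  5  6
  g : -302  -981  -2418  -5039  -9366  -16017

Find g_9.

-57534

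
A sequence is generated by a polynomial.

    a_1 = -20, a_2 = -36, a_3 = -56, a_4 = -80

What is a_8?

-216

-16, -20, -24
-4, -4
Second differences constant at -4.
-24 − 4 = -28;  -80 − 28 = -108
-28 − 4 = -32;  -108 − 32 = -140
-32 − 4 = -36;  -140 − 36 = -176
-36 − 4 = -40;  -176 − 40 = -216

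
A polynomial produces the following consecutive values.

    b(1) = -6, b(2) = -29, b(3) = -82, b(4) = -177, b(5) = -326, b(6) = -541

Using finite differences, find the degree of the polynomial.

3

Δ: -23, -53, -95, -149, -215
Δ²: -30, -42, -54, -66
Δ³: -12, -12, -12
The third differences are constant, so the polynomial has degree 3.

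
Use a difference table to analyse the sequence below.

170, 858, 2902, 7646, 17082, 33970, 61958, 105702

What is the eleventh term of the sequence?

395670

D1: 688, 2044, 4744, 9436, 16888, 27988, 43744
D2: 1356, 2700, 4692, 7452, 11100, 15756
D3: 1344, 1992, 2760, 3648, 4656
D4: 648, 768, 888, 1008
D5: 120, 120, 120
Constant fifth difference = 120, so extend:
1008 + 120 = 1128;  4656 + 1128 = 5784;  15756 + 5784 = 21540;  43744 + 21540 = 65284;  105702 + 65284 = 170986
1128 + 120 = 1248;  5784 + 1248 = 7032;  21540 + 7032 = 28572;  65284 + 28572 = 93856;  170986 + 93856 = 264842
1248 + 120 = 1368;  7032 + 1368 = 8400;  28572 + 8400 = 36972;  93856 + 36972 = 130828;  264842 + 130828 = 395670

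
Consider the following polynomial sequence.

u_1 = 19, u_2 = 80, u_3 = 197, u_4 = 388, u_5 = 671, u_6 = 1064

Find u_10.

Δ: 61 , 117 , 191 , 283 , 393
Δ²: 56 , 74 , 92 , 110
Δ³: 18 , 18 , 18
Constant third difference = 18, so extend:
110 + 18 = 128;  393 + 128 = 521;  1064 + 521 = 1585
128 + 18 = 146;  521 + 146 = 667;  1585 + 667 = 2252
146 + 18 = 164;  667 + 164 = 831;  2252 + 831 = 3083
164 + 18 = 182;  831 + 182 = 1013;  3083 + 1013 = 4096

4096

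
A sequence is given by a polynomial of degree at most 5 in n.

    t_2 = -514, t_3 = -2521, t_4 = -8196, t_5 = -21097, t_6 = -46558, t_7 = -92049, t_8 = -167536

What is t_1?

Δ: -2007  -5675  -12901  -25461  -45491  -75487
Δ²: -3668  -7226  -12560  -20030  -29996
Δ³: -3558  -5334  -7470  -9966
Δ⁴: -1776  -2136  -2496
Δ⁵: -360  -360
The fifth differences are constant at -360.
Work back: -1776 + 360 = -1416;  -3558 + 1416 = -2142;  -3668 + 2142 = -1526;  -2007 + 1526 = -481;  -514 + 481 = -33

-33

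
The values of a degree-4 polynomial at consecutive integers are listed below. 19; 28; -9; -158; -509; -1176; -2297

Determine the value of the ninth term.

-6573

First differences: 9, -37, -149, -351, -667, -1121
Second differences: -46, -112, -202, -316, -454
Third differences: -66, -90, -114, -138
Fourth differences: -24, -24, -24
Fourth differences constant at -24.
-138 − 24 = -162;  -454 − 162 = -616;  -1121 − 616 = -1737;  -2297 − 1737 = -4034
-162 − 24 = -186;  -616 − 186 = -802;  -1737 − 802 = -2539;  -4034 − 2539 = -6573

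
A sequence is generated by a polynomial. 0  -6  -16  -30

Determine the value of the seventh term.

-96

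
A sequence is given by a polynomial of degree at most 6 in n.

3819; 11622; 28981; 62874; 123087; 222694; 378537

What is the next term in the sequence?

611706

First differences: 7803 , 17359 , 33893 , 60213 , 99607 , 155843
Second differences: 9556 , 16534 , 26320 , 39394 , 56236
Third differences: 6978 , 9786 , 13074 , 16842
Fourth differences: 2808 , 3288 , 3768
Fifth differences: 480 , 480
Fifth differences constant at 480.
3768 + 480 = 4248;  16842 + 4248 = 21090;  56236 + 21090 = 77326;  155843 + 77326 = 233169;  378537 + 233169 = 611706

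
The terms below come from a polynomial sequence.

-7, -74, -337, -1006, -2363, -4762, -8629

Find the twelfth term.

Δ: -67  -263  -669  -1357  -2399  -3867
Δ²: -196  -406  -688  -1042  -1468
Δ³: -210  -282  -354  -426
Δ⁴: -72  -72  -72
The fourth differences are constant (-72).
-426 − 72 = -498;  -1468 − 498 = -1966;  -3867 − 1966 = -5833;  -8629 − 5833 = -14462
-498 − 72 = -570;  -1966 − 570 = -2536;  -5833 − 2536 = -8369;  -14462 − 8369 = -22831
-570 − 72 = -642;  -2536 − 642 = -3178;  -8369 − 3178 = -11547;  -22831 − 11547 = -34378
-642 − 72 = -714;  -3178 − 714 = -3892;  -11547 − 3892 = -15439;  -34378 − 15439 = -49817
-714 − 72 = -786;  -3892 − 786 = -4678;  -15439 − 4678 = -20117;  -49817 − 20117 = -69934

-69934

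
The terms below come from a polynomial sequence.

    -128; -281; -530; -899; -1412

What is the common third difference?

Δ: -153, -249, -369, -513
Δ²: -96, -120, -144
Δ³: -24, -24

-24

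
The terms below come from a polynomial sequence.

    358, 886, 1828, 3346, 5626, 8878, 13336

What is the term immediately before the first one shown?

528  942  1518  2280  3252  4458
414  576  762  972  1206
162  186  210  234
24  24  24
The fourth differences are constant at 24.
Work back: 162 − 24 = 138;  414 − 138 = 276;  528 − 276 = 252;  358 − 252 = 106

106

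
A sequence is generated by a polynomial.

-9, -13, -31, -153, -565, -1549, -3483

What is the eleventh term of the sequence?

-31639

Δ: -4, -18, -122, -412, -984, -1934
Δ²: -14, -104, -290, -572, -950
Δ³: -90, -186, -282, -378
Δ⁴: -96, -96, -96
Fourth differences constant at -96.
-378 − 96 = -474;  -950 − 474 = -1424;  -1934 − 1424 = -3358;  -3483 − 3358 = -6841
-474 − 96 = -570;  -1424 − 570 = -1994;  -3358 − 1994 = -5352;  -6841 − 5352 = -12193
-570 − 96 = -666;  -1994 − 666 = -2660;  -5352 − 2660 = -8012;  -12193 − 8012 = -20205
-666 − 96 = -762;  -2660 − 762 = -3422;  -8012 − 3422 = -11434;  -20205 − 11434 = -31639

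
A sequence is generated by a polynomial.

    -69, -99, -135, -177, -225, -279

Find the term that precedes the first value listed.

-45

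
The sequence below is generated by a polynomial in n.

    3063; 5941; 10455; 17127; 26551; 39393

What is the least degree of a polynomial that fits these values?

First differences: 2878, 4514, 6672, 9424, 12842
Second differences: 1636, 2158, 2752, 3418
Third differences: 522, 594, 666
Fourth differences: 72, 72
The fourth differences are constant, so the polynomial has degree 4.

4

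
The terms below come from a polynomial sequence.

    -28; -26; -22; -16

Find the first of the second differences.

2

First differences: 2, 4, 6
Second differences: 2, 2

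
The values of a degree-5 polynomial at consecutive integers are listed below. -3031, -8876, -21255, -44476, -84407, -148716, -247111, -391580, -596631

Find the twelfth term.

First differences: -5845, -12379, -23221, -39931, -64309, -98395, -144469, -205051
Second differences: -6534, -10842, -16710, -24378, -34086, -46074, -60582
Third differences: -4308, -5868, -7668, -9708, -11988, -14508
Fourth differences: -1560, -1800, -2040, -2280, -2520
Fifth differences: -240, -240, -240, -240
Fifth differences constant at -240.
-2520 − 240 = -2760;  -14508 − 2760 = -17268;  -60582 − 17268 = -77850;  -205051 − 77850 = -282901;  -596631 − 282901 = -879532
-2760 − 240 = -3000;  -17268 − 3000 = -20268;  -77850 − 20268 = -98118;  -282901 − 98118 = -381019;  -879532 − 381019 = -1260551
-3000 − 240 = -3240;  -20268 − 3240 = -23508;  -98118 − 23508 = -121626;  -381019 − 121626 = -502645;  -1260551 − 502645 = -1763196

-1763196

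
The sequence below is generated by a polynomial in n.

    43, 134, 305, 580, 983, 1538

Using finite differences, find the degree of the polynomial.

D1: 91, 171, 275, 403, 555
D2: 80, 104, 128, 152
D3: 24, 24, 24
The third differences are constant, so the polynomial has degree 3.

3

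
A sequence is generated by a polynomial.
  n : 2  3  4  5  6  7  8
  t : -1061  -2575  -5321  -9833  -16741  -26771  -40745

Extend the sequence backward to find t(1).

First differences: -1514, -2746, -4512, -6908, -10030, -13974
Second differences: -1232, -1766, -2396, -3122, -3944
Third differences: -534, -630, -726, -822
Fourth differences: -96, -96, -96
The fourth differences are constant at -96.
Work back: -534 + 96 = -438;  -1232 + 438 = -794;  -1514 + 794 = -720;  -1061 + 720 = -341

-341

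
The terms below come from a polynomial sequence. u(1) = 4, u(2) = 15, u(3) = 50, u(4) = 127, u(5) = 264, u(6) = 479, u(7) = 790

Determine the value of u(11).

Δ: 11, 35, 77, 137, 215, 311
Δ²: 24, 42, 60, 78, 96
Δ³: 18, 18, 18, 18
The third differences are constant (18).
96 + 18 = 114;  311 + 114 = 425;  790 + 425 = 1215
114 + 18 = 132;  425 + 132 = 557;  1215 + 557 = 1772
132 + 18 = 150;  557 + 150 = 707;  1772 + 707 = 2479
150 + 18 = 168;  707 + 168 = 875;  2479 + 875 = 3354

3354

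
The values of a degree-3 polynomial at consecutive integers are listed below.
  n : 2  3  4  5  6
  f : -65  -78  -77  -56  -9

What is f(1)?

-44

-13, 1, 21, 47
14, 20, 26
6, 6
The third differences are constant at 6.
Work back: 14 − 6 = 8;  -13 − 8 = -21;  -65 + 21 = -44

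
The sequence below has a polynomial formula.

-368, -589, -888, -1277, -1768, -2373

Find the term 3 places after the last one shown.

-4992

D1: -221 , -299 , -389 , -491 , -605
D2: -78 , -90 , -102 , -114
D3: -12 , -12 , -12
The third differences are constant (-12).
-114 − 12 = -126;  -605 − 126 = -731;  -2373 − 731 = -3104
-126 − 12 = -138;  -731 − 138 = -869;  -3104 − 869 = -3973
-138 − 12 = -150;  -869 − 150 = -1019;  -3973 − 1019 = -4992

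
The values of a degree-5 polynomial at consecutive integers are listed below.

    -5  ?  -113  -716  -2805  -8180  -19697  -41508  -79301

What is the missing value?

-12

Using the last 7 terms:
Δ: -603, -2089, -5375, -11517, -21811, -37793
Δ²: -1486, -3286, -6142, -10294, -15982
Δ³: -1800, -2856, -4152, -5688
Δ⁴: -1056, -1296, -1536
Δ⁵: -240, -240
Constant fifth difference = -240.
Extend backward: -1056 + 240 = -816;  -1800 + 816 = -984;  -1486 + 984 = -502;  -603 + 502 = -101;  -113 + 101 = -12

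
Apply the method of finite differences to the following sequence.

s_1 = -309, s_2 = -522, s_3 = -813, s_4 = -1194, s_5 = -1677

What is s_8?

Δ: -213 , -291 , -381 , -483
Δ²: -78 , -90 , -102
Δ³: -12 , -12
The third differences are constant (-12).
-102 − 12 = -114;  -483 − 114 = -597;  -1677 − 597 = -2274
-114 − 12 = -126;  -597 − 126 = -723;  -2274 − 723 = -2997
-126 − 12 = -138;  -723 − 138 = -861;  -2997 − 861 = -3858

-3858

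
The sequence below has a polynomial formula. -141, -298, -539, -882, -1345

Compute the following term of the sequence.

-1946

D1: -157, -241, -343, -463
D2: -84, -102, -120
D3: -18, -18
The third differences are constant (-18).
-120 − 18 = -138;  -463 − 138 = -601;  -1345 − 601 = -1946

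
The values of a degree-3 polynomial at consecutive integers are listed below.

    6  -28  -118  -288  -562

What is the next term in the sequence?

-34  -90  -170  -274
-56  -80  -104
-24  -24
Third differences constant at -24.
-104 − 24 = -128;  -274 − 128 = -402;  -562 − 402 = -964

-964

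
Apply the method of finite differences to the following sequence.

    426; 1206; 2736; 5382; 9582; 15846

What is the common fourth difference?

72

Δ: 780, 1530, 2646, 4200, 6264
Δ²: 750, 1116, 1554, 2064
Δ³: 366, 438, 510
Δ⁴: 72, 72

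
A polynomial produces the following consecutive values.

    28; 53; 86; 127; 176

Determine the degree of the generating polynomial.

2

Δ: 25, 33, 41, 49
Δ²: 8, 8, 8
The second differences are constant, so the polynomial has degree 2.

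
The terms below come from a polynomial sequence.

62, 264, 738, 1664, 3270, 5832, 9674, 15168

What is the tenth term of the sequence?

32840

D1: 202 , 474 , 926 , 1606 , 2562 , 3842 , 5494
D2: 272 , 452 , 680 , 956 , 1280 , 1652
D3: 180 , 228 , 276 , 324 , 372
D4: 48 , 48 , 48 , 48
Fourth differences constant at 48.
372 + 48 = 420;  1652 + 420 = 2072;  5494 + 2072 = 7566;  15168 + 7566 = 22734
420 + 48 = 468;  2072 + 468 = 2540;  7566 + 2540 = 10106;  22734 + 10106 = 32840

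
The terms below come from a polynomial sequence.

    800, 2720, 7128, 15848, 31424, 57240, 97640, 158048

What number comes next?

1920, 4408, 8720, 15576, 25816, 40400, 60408
2488, 4312, 6856, 10240, 14584, 20008
1824, 2544, 3384, 4344, 5424
720, 840, 960, 1080
120, 120, 120
Fifth differences constant at 120.
1080 + 120 = 1200;  5424 + 1200 = 6624;  20008 + 6624 = 26632;  60408 + 26632 = 87040;  158048 + 87040 = 245088

245088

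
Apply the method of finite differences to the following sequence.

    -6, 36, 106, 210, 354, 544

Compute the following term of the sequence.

42 , 70 , 104 , 144 , 190
28 , 34 , 40 , 46
6 , 6 , 6
Constant third difference = 6, so extend:
46 + 6 = 52;  190 + 52 = 242;  544 + 242 = 786

786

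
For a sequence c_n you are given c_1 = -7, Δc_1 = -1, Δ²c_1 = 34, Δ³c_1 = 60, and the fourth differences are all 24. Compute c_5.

457

Build the table forward from the leading diagonal:
Fourth differences: 24, 24, 24, 24, 24
Third differences: 60, 84, 108, 132, 156
Second differences: 34, 94, 178, 286, 418
First differences: -1, 33, 127, 305, 591
c: -7, -8, 25, 152, 457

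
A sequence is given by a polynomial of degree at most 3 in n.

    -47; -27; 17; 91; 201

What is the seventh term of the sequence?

553

20, 44, 74, 110
24, 30, 36
6, 6
The third differences are constant (6).
36 + 6 = 42;  110 + 42 = 152;  201 + 152 = 353
42 + 6 = 48;  152 + 48 = 200;  353 + 200 = 553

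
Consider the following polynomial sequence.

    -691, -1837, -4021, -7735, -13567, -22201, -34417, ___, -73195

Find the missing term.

Using the first 7 terms:
Δ: -1146  -2184  -3714  -5832  -8634  -12216
Δ²: -1038  -1530  -2118  -2802  -3582
Δ³: -492  -588  -684  -780
Δ⁴: -96  -96  -96
Constant fourth difference = -96.
Extend forward: -780 − 96 = -876;  -3582 − 876 = -4458;  -12216 − 4458 = -16674;  -34417 − 16674 = -51091

-51091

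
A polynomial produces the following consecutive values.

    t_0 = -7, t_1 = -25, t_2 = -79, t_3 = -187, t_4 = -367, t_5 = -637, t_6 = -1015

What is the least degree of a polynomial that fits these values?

3

First differences: -18, -54, -108, -180, -270, -378
Second differences: -36, -54, -72, -90, -108
Third differences: -18, -18, -18, -18
The third differences are constant, so the polynomial has degree 3.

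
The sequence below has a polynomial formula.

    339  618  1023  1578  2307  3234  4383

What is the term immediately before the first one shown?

162

Δ: 279, 405, 555, 729, 927, 1149
Δ²: 126, 150, 174, 198, 222
Δ³: 24, 24, 24, 24
The third differences are constant at 24.
Work back: 126 − 24 = 102;  279 − 102 = 177;  339 − 177 = 162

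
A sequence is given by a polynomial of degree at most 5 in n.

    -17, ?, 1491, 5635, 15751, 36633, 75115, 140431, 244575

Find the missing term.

205

Using the last 7 terms:
First differences: 4144  10116  20882  38482  65316  104144
Second differences: 5972  10766  17600  26834  38828
Third differences: 4794  6834  9234  11994
Fourth differences: 2040  2400  2760
Fifth differences: 360  360
Constant fifth difference = 360.
Extend backward: 2040 − 360 = 1680;  4794 − 1680 = 3114;  5972 − 3114 = 2858;  4144 − 2858 = 1286;  1491 − 1286 = 205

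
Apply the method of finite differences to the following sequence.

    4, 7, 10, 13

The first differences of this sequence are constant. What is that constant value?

Δ: 3, 3, 3

3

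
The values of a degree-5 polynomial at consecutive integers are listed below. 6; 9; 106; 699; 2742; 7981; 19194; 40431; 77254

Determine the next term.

136977

Δ: 3, 97, 593, 2043, 5239, 11213, 21237, 36823
Δ²: 94, 496, 1450, 3196, 5974, 10024, 15586
Δ³: 402, 954, 1746, 2778, 4050, 5562
Δ⁴: 552, 792, 1032, 1272, 1512
Δ⁵: 240, 240, 240, 240
Constant fifth difference = 240, so extend:
1512 + 240 = 1752;  5562 + 1752 = 7314;  15586 + 7314 = 22900;  36823 + 22900 = 59723;  77254 + 59723 = 136977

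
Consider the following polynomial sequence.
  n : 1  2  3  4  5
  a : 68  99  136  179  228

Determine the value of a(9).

31 , 37 , 43 , 49
6 , 6 , 6
The second differences are constant (6).
49 + 6 = 55;  228 + 55 = 283
55 + 6 = 61;  283 + 61 = 344
61 + 6 = 67;  344 + 67 = 411
67 + 6 = 73;  411 + 73 = 484

484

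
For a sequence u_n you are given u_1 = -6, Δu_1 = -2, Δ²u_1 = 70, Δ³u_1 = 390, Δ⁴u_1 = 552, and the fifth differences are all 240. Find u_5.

2518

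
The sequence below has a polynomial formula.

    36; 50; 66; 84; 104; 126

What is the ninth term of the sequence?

First differences: 14 , 16 , 18 , 20 , 22
Second differences: 2 , 2 , 2 , 2
Second differences constant at 2.
22 + 2 = 24;  126 + 24 = 150
24 + 2 = 26;  150 + 26 = 176
26 + 2 = 28;  176 + 28 = 204

204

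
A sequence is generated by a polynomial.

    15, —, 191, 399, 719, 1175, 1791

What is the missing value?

71

Using the last 5 terms:
D1: 208  320  456  616
D2: 112  136  160
D3: 24  24
Constant third difference = 24.
Extend backward: 112 − 24 = 88;  208 − 88 = 120;  191 − 120 = 71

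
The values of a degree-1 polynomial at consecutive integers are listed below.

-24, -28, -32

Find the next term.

Δ: -4 , -4
Constant first difference = -4, so extend:
-32 − 4 = -36

-36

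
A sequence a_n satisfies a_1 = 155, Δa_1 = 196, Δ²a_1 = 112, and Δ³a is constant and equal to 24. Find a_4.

1103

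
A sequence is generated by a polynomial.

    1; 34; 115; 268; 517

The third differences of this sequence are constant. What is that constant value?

D1: 33, 81, 153, 249
D2: 48, 72, 96
D3: 24, 24

24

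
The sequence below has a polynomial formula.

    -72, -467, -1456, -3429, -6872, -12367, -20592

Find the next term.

-32321

-395, -989, -1973, -3443, -5495, -8225
-594, -984, -1470, -2052, -2730
-390, -486, -582, -678
-96, -96, -96
Fourth differences constant at -96.
-678 − 96 = -774;  -2730 − 774 = -3504;  -8225 − 3504 = -11729;  -20592 − 11729 = -32321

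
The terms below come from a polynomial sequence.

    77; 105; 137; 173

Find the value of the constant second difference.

4

D1: 28, 32, 36
D2: 4, 4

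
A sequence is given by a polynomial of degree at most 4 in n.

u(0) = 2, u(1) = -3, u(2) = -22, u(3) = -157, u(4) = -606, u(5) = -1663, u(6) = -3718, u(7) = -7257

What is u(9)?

-21211

-5, -19, -135, -449, -1057, -2055, -3539
-14, -116, -314, -608, -998, -1484
-102, -198, -294, -390, -486
-96, -96, -96, -96
The fourth differences are constant (-96).
-486 − 96 = -582;  -1484 − 582 = -2066;  -3539 − 2066 = -5605;  -7257 − 5605 = -12862
-582 − 96 = -678;  -2066 − 678 = -2744;  -5605 − 2744 = -8349;  -12862 − 8349 = -21211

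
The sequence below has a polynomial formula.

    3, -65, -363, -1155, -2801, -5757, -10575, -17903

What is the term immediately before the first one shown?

9

-68  -298  -792  -1646  -2956  -4818  -7328
-230  -494  -854  -1310  -1862  -2510
-264  -360  -456  -552  -648
-96  -96  -96  -96
The fourth differences are constant at -96.
Work back: -264 + 96 = -168;  -230 + 168 = -62;  -68 + 62 = -6;  3 + 6 = 9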